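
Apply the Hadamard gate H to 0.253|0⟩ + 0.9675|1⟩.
0.863|0⟩ - 0.5052|1⟩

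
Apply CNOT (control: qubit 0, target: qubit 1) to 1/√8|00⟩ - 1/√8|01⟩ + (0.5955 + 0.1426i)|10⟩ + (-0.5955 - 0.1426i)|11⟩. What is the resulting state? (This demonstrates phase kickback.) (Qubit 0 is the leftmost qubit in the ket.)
1/√8|00⟩ - 1/√8|01⟩ + (-0.5955 - 0.1426i)|10⟩ + (0.5955 + 0.1426i)|11⟩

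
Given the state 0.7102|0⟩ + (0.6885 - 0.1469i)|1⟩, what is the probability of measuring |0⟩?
0.5044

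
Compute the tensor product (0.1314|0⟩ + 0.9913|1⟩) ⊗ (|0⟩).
0.1314|00⟩ + 0.9913|10⟩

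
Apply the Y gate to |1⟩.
-i|0⟩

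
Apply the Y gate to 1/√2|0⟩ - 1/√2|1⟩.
(1/√2)i|0⟩ + (1/√2)i|1⟩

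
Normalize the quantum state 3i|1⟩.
i|1⟩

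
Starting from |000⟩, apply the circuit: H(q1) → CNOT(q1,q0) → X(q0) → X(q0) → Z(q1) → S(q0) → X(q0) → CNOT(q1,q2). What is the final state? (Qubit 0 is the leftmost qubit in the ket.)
-(1/√2)i|011⟩ + 1/√2|100⟩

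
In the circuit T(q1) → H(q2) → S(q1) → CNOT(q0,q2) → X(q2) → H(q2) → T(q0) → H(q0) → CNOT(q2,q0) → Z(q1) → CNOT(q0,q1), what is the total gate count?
11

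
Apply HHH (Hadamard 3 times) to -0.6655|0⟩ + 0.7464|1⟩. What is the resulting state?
0.0572|0⟩ - 0.9984|1⟩

H² = I, so H^3 = H: a single Hadamard. With (a, b) = (-0.6655, 0.7464), H gives ((a + b)/√2, (a − b)/√2) = (0.0572, -0.9984).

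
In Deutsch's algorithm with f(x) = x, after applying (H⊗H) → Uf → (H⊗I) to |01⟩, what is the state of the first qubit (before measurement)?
|1⟩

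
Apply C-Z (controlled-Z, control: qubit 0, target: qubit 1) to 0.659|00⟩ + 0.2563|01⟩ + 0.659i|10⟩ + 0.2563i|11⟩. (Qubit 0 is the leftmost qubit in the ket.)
0.659|00⟩ + 0.2563|01⟩ + 0.659i|10⟩ - 0.2563i|11⟩

C-Z leaves the control-|0⟩ kets |00⟩, |01⟩ unchanged and applies Z to qubit 1 on the control-|1⟩ pair (|10⟩, |11⟩).
Z = [[1, 0], [0, -1]].
With a = amp(|10⟩) = 0.659i and b = amp(|11⟩) = 0.2563i:
new amp(|10⟩) = (1)·a = 0.659i
new amp(|11⟩) = (-1)·b = -0.2563i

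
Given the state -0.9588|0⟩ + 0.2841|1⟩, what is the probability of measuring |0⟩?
0.9193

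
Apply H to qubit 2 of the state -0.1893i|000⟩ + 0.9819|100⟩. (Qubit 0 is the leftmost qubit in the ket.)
-0.1339i|000⟩ - 0.1339i|001⟩ + 0.6943|100⟩ + 0.6943|101⟩

H on qubit 2 mixes each pair of kets that differ only in qubit 2: amplitudes (a, b) of (|…0…⟩, |…1…⟩) become ((a + b)/√2, (a − b)/√2). Kets absent from the input have amplitude 0.
(|000⟩, |001⟩): (a, b) = (-0.1893i, 0) → (-0.1339i, -0.1339i)
(|100⟩, |101⟩): (a, b) = (0.9819, 0) → (0.6943, 0.6943)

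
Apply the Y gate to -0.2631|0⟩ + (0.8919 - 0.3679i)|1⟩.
(-0.3679 - 0.8919i)|0⟩ - 0.2631i|1⟩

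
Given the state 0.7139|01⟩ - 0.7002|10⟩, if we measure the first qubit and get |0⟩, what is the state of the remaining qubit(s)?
|1⟩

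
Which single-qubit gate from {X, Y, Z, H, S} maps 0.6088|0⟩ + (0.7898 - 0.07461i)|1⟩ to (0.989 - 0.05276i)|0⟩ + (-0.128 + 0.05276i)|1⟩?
H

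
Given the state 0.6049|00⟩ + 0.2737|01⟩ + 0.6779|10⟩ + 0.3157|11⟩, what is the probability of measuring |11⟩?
0.09967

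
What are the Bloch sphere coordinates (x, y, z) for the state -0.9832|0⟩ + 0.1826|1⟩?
(-0.3591, 0, 0.9333)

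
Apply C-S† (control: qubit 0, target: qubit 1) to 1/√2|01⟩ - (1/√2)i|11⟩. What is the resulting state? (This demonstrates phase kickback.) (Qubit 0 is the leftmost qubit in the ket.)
1/√2|01⟩ - 1/√2|11⟩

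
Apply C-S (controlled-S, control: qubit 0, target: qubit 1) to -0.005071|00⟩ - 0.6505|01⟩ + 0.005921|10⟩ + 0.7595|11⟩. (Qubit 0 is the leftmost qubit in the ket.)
-0.005071|00⟩ - 0.6505|01⟩ + 0.005921|10⟩ + 0.7595i|11⟩

C-S leaves the control-|0⟩ kets |00⟩, |01⟩ unchanged and applies S to qubit 1 on the control-|1⟩ pair (|10⟩, |11⟩).
S = [[1, 0], [0, i]].
With a = amp(|10⟩) = 0.005921 and b = amp(|11⟩) = 0.7595:
new amp(|10⟩) = (1)·a = 0.005921
new amp(|11⟩) = (i)·b = 0.7595i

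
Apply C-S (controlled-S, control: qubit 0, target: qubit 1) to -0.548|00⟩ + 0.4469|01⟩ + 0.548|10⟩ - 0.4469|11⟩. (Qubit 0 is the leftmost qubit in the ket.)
-0.548|00⟩ + 0.4469|01⟩ + 0.548|10⟩ - 0.4469i|11⟩

C-S leaves the control-|0⟩ kets |00⟩, |01⟩ unchanged and applies S to qubit 1 on the control-|1⟩ pair (|10⟩, |11⟩).
S = [[1, 0], [0, i]].
With a = amp(|10⟩) = 0.548 and b = amp(|11⟩) = -0.4469:
new amp(|10⟩) = (1)·a = 0.548
new amp(|11⟩) = (i)·b = -0.4469i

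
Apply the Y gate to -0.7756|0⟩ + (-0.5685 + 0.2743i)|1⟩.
(0.2743 + 0.5685i)|0⟩ - 0.7756i|1⟩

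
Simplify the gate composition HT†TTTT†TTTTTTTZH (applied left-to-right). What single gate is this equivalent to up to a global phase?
X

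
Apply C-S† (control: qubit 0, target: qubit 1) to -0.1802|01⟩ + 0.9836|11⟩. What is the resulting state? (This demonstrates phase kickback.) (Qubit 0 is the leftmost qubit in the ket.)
-0.1802|01⟩ - 0.9836i|11⟩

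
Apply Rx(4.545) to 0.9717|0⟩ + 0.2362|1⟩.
(-0.6273 - 0.1804i)|0⟩ + (-0.1525 - 0.7421i)|1⟩

Rx(4.545) = [[cos(θ/2), −i·sin(θ/2)], [−i·sin(θ/2), cos(θ/2)]]; θ = 4.545, cos(θ/2) ≈ -0.64552, sin(θ/2) ≈ 0.763744.
With a = amp(|0⟩) = 0.9717 and b = amp(|1⟩) = 0.2362:
new amp(|0⟩) = (-0.64552)·a + (-0.763744i)·b = (-0.6273 - 0.1804i)
new amp(|1⟩) = (-0.763744i)·a + (-0.64552)·b = (-0.1525 - 0.7421i)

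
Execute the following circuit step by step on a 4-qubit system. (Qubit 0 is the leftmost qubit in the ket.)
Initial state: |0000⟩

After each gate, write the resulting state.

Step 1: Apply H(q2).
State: 1/√2|0000⟩ + 1/√2|0010⟩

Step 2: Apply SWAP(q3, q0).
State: 1/√2|0000⟩ + 1/√2|0010⟩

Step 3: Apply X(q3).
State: 1/√2|0001⟩ + 1/√2|0011⟩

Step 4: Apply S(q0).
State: 1/√2|0001⟩ + 1/√2|0011⟩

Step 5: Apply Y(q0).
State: (1/√2)i|1001⟩ + (1/√2)i|1011⟩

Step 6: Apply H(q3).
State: (1/2)i|1000⟩ - (1/2)i|1001⟩ + (1/2)i|1010⟩ - (1/2)i|1011⟩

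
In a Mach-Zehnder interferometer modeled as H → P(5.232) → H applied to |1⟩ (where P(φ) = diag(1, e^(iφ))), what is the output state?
(0.2517 + 0.434i)|0⟩ + (0.7483 - 0.434i)|1⟩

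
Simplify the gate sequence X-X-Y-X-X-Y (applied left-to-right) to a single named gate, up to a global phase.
I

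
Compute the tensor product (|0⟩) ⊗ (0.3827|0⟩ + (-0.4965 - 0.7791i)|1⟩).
0.3827|00⟩ + (-0.4965 - 0.7791i)|01⟩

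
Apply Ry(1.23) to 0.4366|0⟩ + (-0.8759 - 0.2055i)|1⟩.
(0.862 + 0.1186i)|0⟩ + (-0.4635 - 0.1678i)|1⟩

Ry(1.23) = [[cos(θ/2), −sin(θ/2)], [sin(θ/2), cos(θ/2)]]; θ = 1.23, cos(θ/2) ≈ 0.816773, sin(θ/2) ≈ 0.576959.
With a = amp(|0⟩) = 0.4366 and b = amp(|1⟩) = (-0.8759 - 0.2055i):
new amp(|0⟩) = (0.816773)·a + (-0.576959)·b = (0.862 + 0.1186i)
new amp(|1⟩) = (0.576959)·a + (0.816773)·b = (-0.4635 - 0.1678i)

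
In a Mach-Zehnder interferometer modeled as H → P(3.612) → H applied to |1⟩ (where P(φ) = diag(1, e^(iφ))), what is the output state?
(0.9457 + 0.2266i)|0⟩ + (0.05431 - 0.2266i)|1⟩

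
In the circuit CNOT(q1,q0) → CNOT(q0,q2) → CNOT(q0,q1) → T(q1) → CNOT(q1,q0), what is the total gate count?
5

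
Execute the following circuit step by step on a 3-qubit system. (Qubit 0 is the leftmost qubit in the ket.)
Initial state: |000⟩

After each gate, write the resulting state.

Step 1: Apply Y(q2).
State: i|001⟩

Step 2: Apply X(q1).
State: i|011⟩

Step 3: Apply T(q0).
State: i|011⟩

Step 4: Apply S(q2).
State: -|011⟩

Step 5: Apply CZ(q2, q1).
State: |011⟩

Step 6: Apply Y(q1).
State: -i|001⟩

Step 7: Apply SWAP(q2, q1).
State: -i|010⟩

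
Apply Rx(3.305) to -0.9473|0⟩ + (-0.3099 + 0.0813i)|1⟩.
(0.1583 + 0.3089i)|0⟩ + (0.02529 + 0.9375i)|1⟩

Rx(3.305) = [[cos(θ/2), −i·sin(θ/2)], [−i·sin(θ/2), cos(θ/2)]]; θ = 3.305, cos(θ/2) ≈ -0.0816128, sin(θ/2) ≈ 0.996664.
With a = amp(|0⟩) = -0.9473 and b = amp(|1⟩) = (-0.3099 + 0.0813i):
new amp(|0⟩) = (-0.0816128)·a + (-0.996664i)·b = (0.1583 + 0.3089i)
new amp(|1⟩) = (-0.996664i)·a + (-0.0816128)·b = (0.02529 + 0.9375i)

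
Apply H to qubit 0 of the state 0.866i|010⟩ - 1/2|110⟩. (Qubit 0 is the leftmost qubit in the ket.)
(-1/√8 + 0.6124i)|010⟩ + (1/√8 + 0.6124i)|110⟩

H on qubit 0 mixes each pair of kets that differ only in qubit 0: amplitudes (a, b) of (|…0…⟩, |…1…⟩) become ((a + b)/√2, (a − b)/√2). Kets absent from the input have amplitude 0.
(|010⟩, |110⟩): (a, b) = (0.866i, -1/2) → ((-1/√8 + 0.6124i), (1/√8 + 0.6124i))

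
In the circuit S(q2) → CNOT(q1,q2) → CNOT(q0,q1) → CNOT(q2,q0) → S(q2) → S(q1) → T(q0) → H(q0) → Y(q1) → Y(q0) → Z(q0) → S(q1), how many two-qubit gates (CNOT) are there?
3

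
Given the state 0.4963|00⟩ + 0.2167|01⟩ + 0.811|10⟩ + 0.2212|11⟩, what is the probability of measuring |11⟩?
0.04893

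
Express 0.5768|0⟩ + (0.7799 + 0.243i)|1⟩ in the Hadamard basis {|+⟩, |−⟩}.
(0.9593 + 0.1718i)|+⟩ + (-0.1436 - 0.1718i)|−⟩

With |ψ⟩ = α|0⟩ + β|1⟩, the Hadamard-basis coefficients are ⟨+|ψ⟩ = (α + β)/√2 and ⟨−|ψ⟩ = (α − β)/√2.
Here α = 0.5768, β = (0.7799 + 0.243i): (α + β)/√2 = (0.9593 + 0.1718i), (α − β)/√2 = (-0.1436 - 0.1718i).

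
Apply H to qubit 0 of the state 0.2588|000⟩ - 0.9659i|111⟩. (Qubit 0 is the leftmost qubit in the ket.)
0.183|000⟩ - 0.683i|011⟩ + 0.183|100⟩ + 0.683i|111⟩

H on qubit 0 mixes each pair of kets that differ only in qubit 0: amplitudes (a, b) of (|…0…⟩, |…1…⟩) become ((a + b)/√2, (a − b)/√2). Kets absent from the input have amplitude 0.
(|000⟩, |100⟩): (a, b) = (0.2588, 0) → (0.183, 0.183)
(|011⟩, |111⟩): (a, b) = (0, -0.9659i) → (-0.683i, 0.683i)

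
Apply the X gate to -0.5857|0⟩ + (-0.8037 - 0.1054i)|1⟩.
(-0.8037 - 0.1054i)|0⟩ - 0.5857|1⟩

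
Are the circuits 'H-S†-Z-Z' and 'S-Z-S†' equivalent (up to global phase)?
No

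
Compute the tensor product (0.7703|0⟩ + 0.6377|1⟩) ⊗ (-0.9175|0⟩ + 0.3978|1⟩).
-0.7068|00⟩ + 0.3064|01⟩ - 0.5851|10⟩ + 0.2537|11⟩

amp(|b₁b₂…⟩) = product of the factor amplitudes for bits b₁, b₂, …; only kets whose every factor amplitude is nonzero survive.
|00⟩: (0.7703)(-0.9175) = -0.7068
|01⟩: (0.7703)(0.3978) = 0.3064
|10⟩: (0.6377)(-0.9175) = -0.5851
|11⟩: (0.6377)(0.3978) = 0.2537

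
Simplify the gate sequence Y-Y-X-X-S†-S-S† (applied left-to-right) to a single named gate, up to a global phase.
S†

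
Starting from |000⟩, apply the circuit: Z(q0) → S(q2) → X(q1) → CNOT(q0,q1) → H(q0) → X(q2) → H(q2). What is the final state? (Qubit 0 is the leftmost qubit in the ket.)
1/2|010⟩ - 1/2|011⟩ + 1/2|110⟩ - 1/2|111⟩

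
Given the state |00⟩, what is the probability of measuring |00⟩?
1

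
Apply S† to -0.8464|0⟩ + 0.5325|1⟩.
-0.8464|0⟩ - 0.5325i|1⟩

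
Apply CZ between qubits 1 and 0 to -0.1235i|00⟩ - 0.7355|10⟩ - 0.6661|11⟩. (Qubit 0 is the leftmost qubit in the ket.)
-0.1235i|00⟩ - 0.7355|10⟩ + 0.6661|11⟩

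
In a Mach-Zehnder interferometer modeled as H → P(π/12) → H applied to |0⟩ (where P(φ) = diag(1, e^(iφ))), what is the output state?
(0.983 + 0.1294i)|0⟩ + (0.01704 - 0.1294i)|1⟩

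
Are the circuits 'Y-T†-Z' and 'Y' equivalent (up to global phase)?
No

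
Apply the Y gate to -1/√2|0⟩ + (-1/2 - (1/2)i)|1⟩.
(-1/2 + (1/2)i)|0⟩ - (1/√2)i|1⟩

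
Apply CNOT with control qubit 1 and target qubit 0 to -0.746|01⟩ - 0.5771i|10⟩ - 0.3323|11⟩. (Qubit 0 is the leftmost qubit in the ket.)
-0.3323|01⟩ - 0.5771i|10⟩ - 0.746|11⟩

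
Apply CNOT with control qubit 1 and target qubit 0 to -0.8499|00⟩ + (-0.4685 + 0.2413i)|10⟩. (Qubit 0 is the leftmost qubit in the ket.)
-0.8499|00⟩ + (-0.4685 + 0.2413i)|10⟩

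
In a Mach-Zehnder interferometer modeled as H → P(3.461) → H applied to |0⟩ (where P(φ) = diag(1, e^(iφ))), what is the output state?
(0.02529 - 0.157i)|0⟩ + (0.9747 + 0.157i)|1⟩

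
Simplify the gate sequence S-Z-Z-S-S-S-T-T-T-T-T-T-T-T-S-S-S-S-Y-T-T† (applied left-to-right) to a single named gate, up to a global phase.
Y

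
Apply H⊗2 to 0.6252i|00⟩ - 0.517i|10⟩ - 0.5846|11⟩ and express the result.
(-0.2923 + 0.0541i)|00⟩ + (0.2923 + 0.0541i)|01⟩ + (0.2923 + 0.5711i)|10⟩ + (-0.2923 + 0.5711i)|11⟩

H⊗2 gives amp(|y⟩) = (1/2) Σ_x (−1)^(x·y) amp(|x⟩), where x·y is the number of positions in which both x and y have a 1.
|00⟩: (0.6252i - 0.517i - 0.5846)/2 = (-0.2923 + 0.0541i)
|01⟩: (0.6252i - 0.517i + 0.5846)/2 = (0.2923 + 0.0541i)
|10⟩: (0.6252i + 0.517i + 0.5846)/2 = (0.2923 + 0.5711i)
|11⟩: (0.6252i + 0.517i - 0.5846)/2 = (-0.2923 + 0.5711i)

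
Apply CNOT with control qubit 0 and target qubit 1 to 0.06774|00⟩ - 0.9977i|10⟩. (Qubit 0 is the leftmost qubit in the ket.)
0.06774|00⟩ - 0.9977i|11⟩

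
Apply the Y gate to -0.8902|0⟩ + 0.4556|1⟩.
-0.4556i|0⟩ - 0.8902i|1⟩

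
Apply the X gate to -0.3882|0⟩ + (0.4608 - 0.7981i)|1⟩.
(0.4608 - 0.7981i)|0⟩ - 0.3882|1⟩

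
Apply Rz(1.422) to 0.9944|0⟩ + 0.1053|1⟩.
(0.7535 - 0.6489i)|0⟩ + (0.07979 + 0.06872i)|1⟩

Rz(1.422) = [[e^(−iθ/2), 0], [0, e^(iθ/2)]] with e^(±iθ/2) = cos(θ/2) ± i·sin(θ/2); θ = 1.422, cos(θ/2) ≈ 0.75771, sin(θ/2) ≈ 0.652592.
With a = amp(|0⟩) = 0.9944 and b = amp(|1⟩) = 0.1053:
new amp(|0⟩) = (0.75771 - 0.652592i)·a = (0.7535 - 0.6489i)
new amp(|1⟩) = (0.75771 + 0.652592i)·b = (0.07979 + 0.06872i)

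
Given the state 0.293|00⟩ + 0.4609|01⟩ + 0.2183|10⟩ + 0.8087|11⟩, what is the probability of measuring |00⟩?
0.08585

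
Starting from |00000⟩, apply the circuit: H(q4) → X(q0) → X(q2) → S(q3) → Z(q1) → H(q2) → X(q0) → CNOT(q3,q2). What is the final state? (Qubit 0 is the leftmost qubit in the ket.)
1/2|00000⟩ + 1/2|00001⟩ - 1/2|00100⟩ - 1/2|00101⟩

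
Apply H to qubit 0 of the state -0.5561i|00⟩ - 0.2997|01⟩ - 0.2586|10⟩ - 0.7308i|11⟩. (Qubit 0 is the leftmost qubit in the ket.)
(-0.1829 - 0.3932i)|00⟩ + (-0.2119 - 0.5168i)|01⟩ + (0.1829 - 0.3932i)|10⟩ + (-0.2119 + 0.5168i)|11⟩

H on qubit 0 mixes each pair of kets that differ only in qubit 0: amplitudes (a, b) of (|…0…⟩, |…1…⟩) become ((a + b)/√2, (a − b)/√2). Kets absent from the input have amplitude 0.
(|00⟩, |10⟩): (a, b) = (-0.5561i, -0.2586) → ((-0.1829 - 0.3932i), (0.1829 - 0.3932i))
(|01⟩, |11⟩): (a, b) = (-0.2997, -0.7308i) → ((-0.2119 - 0.5168i), (-0.2119 + 0.5168i))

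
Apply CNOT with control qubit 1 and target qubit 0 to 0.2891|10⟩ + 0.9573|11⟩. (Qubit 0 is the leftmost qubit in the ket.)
0.9573|01⟩ + 0.2891|10⟩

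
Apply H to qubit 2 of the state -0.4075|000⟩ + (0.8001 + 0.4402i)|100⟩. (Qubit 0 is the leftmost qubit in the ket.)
-0.2881|000⟩ - 0.2881|001⟩ + (0.5658 + 0.3113i)|100⟩ + (0.5658 + 0.3113i)|101⟩

H on qubit 2 mixes each pair of kets that differ only in qubit 2: amplitudes (a, b) of (|…0…⟩, |…1…⟩) become ((a + b)/√2, (a − b)/√2). Kets absent from the input have amplitude 0.
(|000⟩, |001⟩): (a, b) = (-0.4075, 0) → (-0.2881, -0.2881)
(|100⟩, |101⟩): (a, b) = ((0.8001 + 0.4402i), 0) → ((0.5658 + 0.3113i), (0.5658 + 0.3113i))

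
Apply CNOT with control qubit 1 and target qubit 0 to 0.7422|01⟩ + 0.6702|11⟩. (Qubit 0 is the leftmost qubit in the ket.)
0.6702|01⟩ + 0.7422|11⟩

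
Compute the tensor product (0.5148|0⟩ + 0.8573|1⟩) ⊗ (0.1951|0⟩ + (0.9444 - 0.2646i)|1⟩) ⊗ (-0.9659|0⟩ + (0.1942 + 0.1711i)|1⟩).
-0.09701|000⟩ + (0.0195 + 0.01718i)|001⟩ + (-0.4696 + 0.1316i)|010⟩ + (0.1177 + 0.05673i)|011⟩ - 0.1616|100⟩ + (0.03248 + 0.02862i)|101⟩ + (-0.782 + 0.2191i)|110⟩ + (0.196 + 0.09448i)|111⟩

amp(|b₁b₂…⟩) = product of the factor amplitudes for bits b₁, b₂, …; only kets whose every factor amplitude is nonzero survive.
|000⟩: (0.5148)(0.1951)(-0.9659) = -0.09701
|001⟩: (0.5148)(0.1951)(0.1942 + 0.1711i) = (0.0195 + 0.01718i)
|010⟩: (0.5148)(0.9444 - 0.2646i)(-0.9659) = (-0.4696 + 0.1316i)
|011⟩: (0.5148)(0.9444 - 0.2646i)(0.1942 + 0.1711i) = (0.1177 + 0.05673i)
|100⟩: (0.8573)(0.1951)(-0.9659) = -0.1616
|101⟩: (0.8573)(0.1951)(0.1942 + 0.1711i) = (0.03248 + 0.02862i)
|110⟩: (0.8573)(0.9444 - 0.2646i)(-0.9659) = (-0.782 + 0.2191i)
|111⟩: (0.8573)(0.9444 - 0.2646i)(0.1942 + 0.1711i) = (0.196 + 0.09448i)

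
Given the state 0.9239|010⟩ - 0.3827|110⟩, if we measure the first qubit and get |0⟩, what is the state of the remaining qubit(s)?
|10⟩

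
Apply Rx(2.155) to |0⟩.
0.4735|0⟩ - 0.8808i|1⟩

Rx(2.155) = [[cos(θ/2), −i·sin(θ/2)], [−i·sin(θ/2), cos(θ/2)]]; θ = 2.155, cos(θ/2) ≈ 0.473532, sin(θ/2) ≈ 0.880777.
With a = amp(|0⟩) = 1 and b = amp(|1⟩) = 0:
new amp(|0⟩) = (0.473532)·a + (-0.880777i)·b = 0.4735
new amp(|1⟩) = (-0.880777i)·a + (0.473532)·b = -0.8808i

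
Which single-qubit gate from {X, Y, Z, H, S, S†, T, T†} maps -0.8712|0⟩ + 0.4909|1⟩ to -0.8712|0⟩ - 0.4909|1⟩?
Z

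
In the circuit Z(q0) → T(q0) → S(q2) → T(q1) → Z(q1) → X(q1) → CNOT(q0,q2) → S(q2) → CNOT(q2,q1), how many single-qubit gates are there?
7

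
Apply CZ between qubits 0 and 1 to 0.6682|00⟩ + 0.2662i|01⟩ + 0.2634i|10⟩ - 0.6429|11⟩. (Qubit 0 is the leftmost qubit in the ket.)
0.6682|00⟩ + 0.2662i|01⟩ + 0.2634i|10⟩ + 0.6429|11⟩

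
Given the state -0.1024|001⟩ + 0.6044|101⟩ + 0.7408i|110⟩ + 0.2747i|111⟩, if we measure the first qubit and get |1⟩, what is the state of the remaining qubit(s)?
0.6076|01⟩ + 0.7447i|10⟩ + 0.2761i|11⟩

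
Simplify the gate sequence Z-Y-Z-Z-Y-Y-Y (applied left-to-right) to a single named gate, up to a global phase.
Z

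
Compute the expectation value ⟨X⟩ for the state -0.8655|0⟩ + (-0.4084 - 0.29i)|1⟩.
0.7069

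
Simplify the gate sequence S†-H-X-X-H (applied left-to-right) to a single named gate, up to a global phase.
S†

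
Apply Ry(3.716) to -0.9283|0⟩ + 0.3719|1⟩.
-0.09371|0⟩ - 0.9956|1⟩

Ry(3.716) = [[cos(θ/2), −sin(θ/2)], [sin(θ/2), cos(θ/2)]]; θ = 3.716, cos(θ/2) ≈ -0.283272, sin(θ/2) ≈ 0.95904.
With a = amp(|0⟩) = -0.9283 and b = amp(|1⟩) = 0.3719:
new amp(|0⟩) = (-0.283272)·a + (-0.95904)·b = -0.09371
new amp(|1⟩) = (0.95904)·a + (-0.283272)·b = -0.9956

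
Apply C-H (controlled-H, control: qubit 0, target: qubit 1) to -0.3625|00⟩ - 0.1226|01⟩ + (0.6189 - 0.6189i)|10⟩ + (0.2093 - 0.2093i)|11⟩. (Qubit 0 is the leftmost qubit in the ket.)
-0.3625|00⟩ - 0.1226|01⟩ + (0.5856 - 0.5856i)|10⟩ + (0.2896 - 0.2896i)|11⟩

C-H leaves the control-|0⟩ kets |00⟩, |01⟩ unchanged and applies H to qubit 1 on the control-|1⟩ pair (|10⟩, |11⟩).
H = [[1/√2, 1/√2], [1/√2, -1/√2]].
With a = amp(|10⟩) = (0.6189 - 0.6189i) and b = amp(|11⟩) = (0.2093 - 0.2093i):
new amp(|10⟩) = (1/√2)·a + (1/√2)·b = (0.5856 - 0.5856i)
new amp(|11⟩) = (1/√2)·a + (-1/√2)·b = (0.2896 - 0.2896i)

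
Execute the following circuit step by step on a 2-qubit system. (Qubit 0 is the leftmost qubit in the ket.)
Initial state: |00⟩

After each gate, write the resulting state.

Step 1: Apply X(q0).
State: |10⟩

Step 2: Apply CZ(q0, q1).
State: |10⟩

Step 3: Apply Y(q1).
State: i|11⟩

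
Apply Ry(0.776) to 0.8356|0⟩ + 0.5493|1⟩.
0.5657|0⟩ + 0.8246|1⟩

Ry(0.776) = [[cos(θ/2), −sin(θ/2)], [sin(θ/2), cos(θ/2)]]; θ = 0.776, cos(θ/2) ≈ 0.925668, sin(θ/2) ≈ 0.378338.
With a = amp(|0⟩) = 0.8356 and b = amp(|1⟩) = 0.5493:
new amp(|0⟩) = (0.925668)·a + (-0.378338)·b = 0.5657
new amp(|1⟩) = (0.378338)·a + (0.925668)·b = 0.8246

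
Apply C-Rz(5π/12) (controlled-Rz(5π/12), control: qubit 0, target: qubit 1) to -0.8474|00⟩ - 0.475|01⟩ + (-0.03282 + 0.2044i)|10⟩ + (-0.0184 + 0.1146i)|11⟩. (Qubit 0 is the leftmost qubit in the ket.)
-0.8474|00⟩ - 0.475|01⟩ + (0.09839 + 0.1821i)|10⟩ + (-0.08436 + 0.07972i)|11⟩

C-Rz(5π/12) leaves the control-|0⟩ kets |00⟩, |01⟩ unchanged and applies Rz(5π/12) to qubit 1 on the control-|1⟩ pair (|10⟩, |11⟩).
Rz(5π/12) = [[e^(−iθ/2), 0], [0, e^(iθ/2)]] with e^(±iθ/2) = cos(θ/2) ± i·sin(θ/2); θ = 5π/12, cos(θ/2) ≈ 0.793353, sin(θ/2) ≈ 0.608761.
With a = amp(|10⟩) = (-0.03282 + 0.2044i) and b = amp(|11⟩) = (-0.0184 + 0.1146i):
new amp(|10⟩) = (0.793353 - 0.608761i)·a = (0.09839 + 0.1821i)
new amp(|11⟩) = (0.793353 + 0.608761i)·b = (-0.08436 + 0.07972i)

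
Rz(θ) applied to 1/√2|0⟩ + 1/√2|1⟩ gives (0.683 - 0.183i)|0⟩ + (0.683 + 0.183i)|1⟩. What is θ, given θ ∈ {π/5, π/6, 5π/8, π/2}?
π/6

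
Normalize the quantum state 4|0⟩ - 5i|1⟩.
0.6247|0⟩ - 0.7809i|1⟩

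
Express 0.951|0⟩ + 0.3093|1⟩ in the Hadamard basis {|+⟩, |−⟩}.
0.8912|+⟩ + 0.4538|−⟩

With |ψ⟩ = α|0⟩ + β|1⟩, the Hadamard-basis coefficients are ⟨+|ψ⟩ = (α + β)/√2 and ⟨−|ψ⟩ = (α − β)/√2.
Here α = 0.951, β = 0.3093: (α + β)/√2 = 0.8912, (α − β)/√2 = 0.4538.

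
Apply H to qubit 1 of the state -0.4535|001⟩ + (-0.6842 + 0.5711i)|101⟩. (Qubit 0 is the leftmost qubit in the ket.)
-0.3207|001⟩ - 0.3207|011⟩ + (-0.4838 + 0.4038i)|101⟩ + (-0.4838 + 0.4038i)|111⟩

H on qubit 1 mixes each pair of kets that differ only in qubit 1: amplitudes (a, b) of (|…0…⟩, |…1…⟩) become ((a + b)/√2, (a − b)/√2). Kets absent from the input have amplitude 0.
(|001⟩, |011⟩): (a, b) = (-0.4535, 0) → (-0.3207, -0.3207)
(|101⟩, |111⟩): (a, b) = ((-0.6842 + 0.5711i), 0) → ((-0.4838 + 0.4038i), (-0.4838 + 0.4038i))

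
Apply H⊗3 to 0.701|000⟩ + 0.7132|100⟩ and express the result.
0.5|000⟩ + 0.5|001⟩ + 0.5|010⟩ + 0.5|011⟩ - 0.004313|100⟩ - 0.004313|101⟩ - 0.004313|110⟩ - 0.004313|111⟩

H⊗3 gives amp(|y⟩) = (1/2√2) Σ_x (−1)^(x·y) amp(|x⟩), where x·y is the number of positions in which both x and y have a 1.
|000⟩: (0.701 + 0.7132)/(2√2) = 0.5
|001⟩: (0.701 + 0.7132)/(2√2) = 0.5
|010⟩: (0.701 + 0.7132)/(2√2) = 0.5
|011⟩: (0.701 + 0.7132)/(2√2) = 0.5
|100⟩: (0.701 - 0.7132)/(2√2) = -0.004313
|101⟩: (0.701 - 0.7132)/(2√2) = -0.004313
|110⟩: (0.701 - 0.7132)/(2√2) = -0.004313
|111⟩: (0.701 - 0.7132)/(2√2) = -0.004313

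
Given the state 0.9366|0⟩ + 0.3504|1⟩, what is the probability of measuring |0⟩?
0.8772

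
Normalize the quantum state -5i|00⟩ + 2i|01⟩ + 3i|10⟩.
-0.8111i|00⟩ + 0.3244i|01⟩ + 0.4867i|10⟩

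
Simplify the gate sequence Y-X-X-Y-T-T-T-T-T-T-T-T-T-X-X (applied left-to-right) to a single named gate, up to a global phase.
T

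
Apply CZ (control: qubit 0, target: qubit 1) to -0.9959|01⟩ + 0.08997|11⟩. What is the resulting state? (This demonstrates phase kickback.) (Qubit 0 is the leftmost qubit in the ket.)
-0.9959|01⟩ - 0.08997|11⟩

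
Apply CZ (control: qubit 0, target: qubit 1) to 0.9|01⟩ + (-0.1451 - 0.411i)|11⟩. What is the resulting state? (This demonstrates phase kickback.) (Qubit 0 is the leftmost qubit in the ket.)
0.9|01⟩ + (0.1451 + 0.411i)|11⟩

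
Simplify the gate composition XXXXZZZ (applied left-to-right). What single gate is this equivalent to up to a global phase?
Z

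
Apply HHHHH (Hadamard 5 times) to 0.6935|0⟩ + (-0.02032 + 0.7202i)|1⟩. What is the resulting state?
(0.476 + 0.5093i)|0⟩ + (0.5047 - 0.5093i)|1⟩

H² = I, so H^5 = H: a single Hadamard. With (a, b) = (0.6935, (-0.02032 + 0.7202i)), H gives ((a + b)/√2, (a − b)/√2) = ((0.476 + 0.5093i), (0.5047 - 0.5093i)).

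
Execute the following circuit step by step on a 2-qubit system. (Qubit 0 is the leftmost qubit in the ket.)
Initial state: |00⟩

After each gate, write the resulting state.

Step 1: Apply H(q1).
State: 1/√2|00⟩ + 1/√2|01⟩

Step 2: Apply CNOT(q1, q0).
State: 1/√2|00⟩ + 1/√2|11⟩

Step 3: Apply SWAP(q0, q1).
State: 1/√2|00⟩ + 1/√2|11⟩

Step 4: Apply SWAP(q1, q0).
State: 1/√2|00⟩ + 1/√2|11⟩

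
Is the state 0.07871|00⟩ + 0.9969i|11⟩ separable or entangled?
Entangled

Writing the state as a|00⟩ + b|01⟩ + c|10⟩ + d|11⟩, it is a product state iff ad − bc = 0.
Here (a, b, c, d) = (0.07871, 0, 0, 0.9969i): ad − bc = (0.07871)(0.9969i) − (0)(0) = 0.07847i ≠ 0, so the state is entangled.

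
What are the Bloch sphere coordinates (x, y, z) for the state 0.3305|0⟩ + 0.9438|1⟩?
(0.6239, 0, -0.7815)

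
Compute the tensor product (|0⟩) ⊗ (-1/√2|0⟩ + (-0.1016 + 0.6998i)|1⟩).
-1/√2|00⟩ + (-0.1016 + 0.6998i)|01⟩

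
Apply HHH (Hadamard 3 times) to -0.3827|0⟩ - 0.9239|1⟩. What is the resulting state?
-0.9239|0⟩ + 0.3827|1⟩

H² = I, so H^3 = H: a single Hadamard. With (a, b) = (-0.3827, -0.9239), H gives ((a + b)/√2, (a − b)/√2) = (-0.9239, 0.3827).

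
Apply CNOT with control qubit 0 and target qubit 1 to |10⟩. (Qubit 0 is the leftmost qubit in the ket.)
|11⟩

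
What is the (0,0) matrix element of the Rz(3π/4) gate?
(0.3827 - 0.9239i)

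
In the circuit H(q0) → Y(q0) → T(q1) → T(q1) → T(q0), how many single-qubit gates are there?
5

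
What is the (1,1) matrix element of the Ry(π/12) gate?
0.9914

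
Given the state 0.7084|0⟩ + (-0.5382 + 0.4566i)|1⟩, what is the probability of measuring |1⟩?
0.4981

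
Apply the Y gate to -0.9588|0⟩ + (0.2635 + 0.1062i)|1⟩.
(0.1062 - 0.2635i)|0⟩ - 0.9588i|1⟩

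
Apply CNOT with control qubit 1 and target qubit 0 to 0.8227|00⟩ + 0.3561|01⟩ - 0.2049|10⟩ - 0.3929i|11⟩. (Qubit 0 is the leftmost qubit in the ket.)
0.8227|00⟩ - 0.3929i|01⟩ - 0.2049|10⟩ + 0.3561|11⟩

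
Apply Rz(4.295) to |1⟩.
(-0.5453 + 0.8383i)|1⟩

Rz(4.295) = [[e^(−iθ/2), 0], [0, e^(iθ/2)]] with e^(±iθ/2) = cos(θ/2) ± i·sin(θ/2); θ = 4.295, cos(θ/2) ≈ -0.545264, sin(θ/2) ≈ 0.838265.
With a = amp(|0⟩) = 0 and b = amp(|1⟩) = 1:
new amp(|0⟩) = (-0.545264 - 0.838265i)·a = 0
new amp(|1⟩) = (-0.545264 + 0.838265i)·b = (-0.5453 + 0.8383i)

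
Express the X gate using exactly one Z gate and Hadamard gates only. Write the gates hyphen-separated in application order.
H-Z-H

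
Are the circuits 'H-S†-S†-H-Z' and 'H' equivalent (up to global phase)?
No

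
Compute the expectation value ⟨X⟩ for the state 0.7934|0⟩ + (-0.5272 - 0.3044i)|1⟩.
-0.8366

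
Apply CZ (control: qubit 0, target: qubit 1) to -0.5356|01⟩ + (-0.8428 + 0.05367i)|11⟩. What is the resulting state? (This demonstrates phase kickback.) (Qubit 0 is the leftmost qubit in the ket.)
-0.5356|01⟩ + (0.8428 - 0.05367i)|11⟩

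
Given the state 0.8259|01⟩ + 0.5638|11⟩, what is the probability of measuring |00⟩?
0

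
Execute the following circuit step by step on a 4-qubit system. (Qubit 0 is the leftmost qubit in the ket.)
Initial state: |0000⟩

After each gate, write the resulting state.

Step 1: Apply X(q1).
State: |0100⟩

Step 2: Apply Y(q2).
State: i|0110⟩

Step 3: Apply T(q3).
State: i|0110⟩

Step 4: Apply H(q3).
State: (1/√2)i|0110⟩ + (1/√2)i|0111⟩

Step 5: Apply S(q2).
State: -1/√2|0110⟩ - 1/√2|0111⟩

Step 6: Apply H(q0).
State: -1/2|0110⟩ - 1/2|0111⟩ - 1/2|1110⟩ - 1/2|1111⟩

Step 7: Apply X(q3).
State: -1/2|0110⟩ - 1/2|0111⟩ - 1/2|1110⟩ - 1/2|1111⟩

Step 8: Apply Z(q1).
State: 1/2|0110⟩ + 1/2|0111⟩ + 1/2|1110⟩ + 1/2|1111⟩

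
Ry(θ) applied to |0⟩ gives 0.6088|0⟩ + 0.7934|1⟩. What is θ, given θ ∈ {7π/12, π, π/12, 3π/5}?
7π/12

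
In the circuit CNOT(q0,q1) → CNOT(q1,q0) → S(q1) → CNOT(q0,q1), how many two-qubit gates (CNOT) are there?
3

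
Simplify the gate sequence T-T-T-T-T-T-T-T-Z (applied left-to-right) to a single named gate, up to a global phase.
Z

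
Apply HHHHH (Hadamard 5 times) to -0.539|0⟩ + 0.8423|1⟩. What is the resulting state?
0.2145|0⟩ - 0.9767|1⟩

H² = I, so H^5 = H: a single Hadamard. With (a, b) = (-0.539, 0.8423), H gives ((a + b)/√2, (a − b)/√2) = (0.2145, -0.9767).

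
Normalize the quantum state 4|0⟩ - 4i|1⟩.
1/√2|0⟩ - (1/√2)i|1⟩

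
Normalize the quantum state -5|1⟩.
-|1⟩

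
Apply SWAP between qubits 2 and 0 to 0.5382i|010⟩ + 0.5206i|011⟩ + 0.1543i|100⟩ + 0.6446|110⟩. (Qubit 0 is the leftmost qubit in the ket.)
0.1543i|001⟩ + 0.5382i|010⟩ + 0.6446|011⟩ + 0.5206i|110⟩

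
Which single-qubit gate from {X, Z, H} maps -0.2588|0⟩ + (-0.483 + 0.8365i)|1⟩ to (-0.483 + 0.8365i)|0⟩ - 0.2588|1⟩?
X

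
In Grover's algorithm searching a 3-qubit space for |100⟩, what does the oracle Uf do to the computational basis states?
Uf|x⟩ = -|x⟩ if x = 100, else |x⟩ (phase flip on target)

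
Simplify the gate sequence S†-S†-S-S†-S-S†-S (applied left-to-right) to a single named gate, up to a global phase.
S†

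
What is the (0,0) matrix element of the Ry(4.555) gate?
-0.6493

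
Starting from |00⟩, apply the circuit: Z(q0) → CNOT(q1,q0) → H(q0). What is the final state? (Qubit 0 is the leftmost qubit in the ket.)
1/√2|00⟩ + 1/√2|10⟩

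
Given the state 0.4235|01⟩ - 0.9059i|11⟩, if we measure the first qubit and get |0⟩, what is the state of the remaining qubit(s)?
|1⟩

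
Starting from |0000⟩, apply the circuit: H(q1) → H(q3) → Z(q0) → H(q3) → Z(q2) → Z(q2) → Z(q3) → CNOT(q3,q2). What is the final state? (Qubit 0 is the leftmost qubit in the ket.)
1/√2|0000⟩ + 1/√2|0100⟩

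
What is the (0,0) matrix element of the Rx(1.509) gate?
0.7286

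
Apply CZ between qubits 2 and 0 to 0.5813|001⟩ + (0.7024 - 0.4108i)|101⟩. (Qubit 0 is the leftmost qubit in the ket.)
0.5813|001⟩ + (-0.7024 + 0.4108i)|101⟩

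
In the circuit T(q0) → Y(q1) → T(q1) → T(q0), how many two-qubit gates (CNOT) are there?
0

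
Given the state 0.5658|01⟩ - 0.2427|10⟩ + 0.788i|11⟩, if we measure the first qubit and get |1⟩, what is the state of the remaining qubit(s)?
-0.2944|0⟩ + 0.9557i|1⟩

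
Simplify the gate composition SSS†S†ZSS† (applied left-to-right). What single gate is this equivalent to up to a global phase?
Z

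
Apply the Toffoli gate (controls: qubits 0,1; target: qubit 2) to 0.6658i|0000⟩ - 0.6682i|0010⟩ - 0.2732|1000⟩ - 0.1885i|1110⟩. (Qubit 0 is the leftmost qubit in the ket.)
0.6658i|0000⟩ - 0.6682i|0010⟩ - 0.2732|1000⟩ - 0.1885i|1100⟩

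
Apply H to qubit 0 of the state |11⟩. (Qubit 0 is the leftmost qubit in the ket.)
1/√2|01⟩ - 1/√2|11⟩

H on qubit 0 mixes each pair of kets that differ only in qubit 0: amplitudes (a, b) of (|…0…⟩, |…1…⟩) become ((a + b)/√2, (a − b)/√2). Kets absent from the input have amplitude 0.
(|01⟩, |11⟩): (a, b) = (0, 1) → (1/√2, -1/√2)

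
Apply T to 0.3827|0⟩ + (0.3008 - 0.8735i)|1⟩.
0.3827|0⟩ + (0.8304 - 0.405i)|1⟩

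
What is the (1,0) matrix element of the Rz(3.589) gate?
0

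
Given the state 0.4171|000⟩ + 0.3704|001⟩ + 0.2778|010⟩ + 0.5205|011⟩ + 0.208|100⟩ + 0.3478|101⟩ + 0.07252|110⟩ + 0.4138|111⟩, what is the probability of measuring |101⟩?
0.121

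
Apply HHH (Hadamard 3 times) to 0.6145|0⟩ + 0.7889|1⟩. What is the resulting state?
0.9924|0⟩ - 0.1233|1⟩

H² = I, so H^3 = H: a single Hadamard. With (a, b) = (0.6145, 0.7889), H gives ((a + b)/√2, (a − b)/√2) = (0.9924, -0.1233).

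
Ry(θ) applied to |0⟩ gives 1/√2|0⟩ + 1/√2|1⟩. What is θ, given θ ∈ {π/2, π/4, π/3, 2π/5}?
π/2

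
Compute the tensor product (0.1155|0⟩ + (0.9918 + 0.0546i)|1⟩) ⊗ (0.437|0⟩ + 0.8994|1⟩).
0.05047|00⟩ + 0.1039|01⟩ + (0.4334 + 0.02386i)|10⟩ + (0.892 + 0.04911i)|11⟩

amp(|b₁b₂…⟩) = product of the factor amplitudes for bits b₁, b₂, …; only kets whose every factor amplitude is nonzero survive.
|00⟩: (0.1155)(0.437) = 0.05047
|01⟩: (0.1155)(0.8994) = 0.1039
|10⟩: (0.9918 + 0.0546i)(0.437) = (0.4334 + 0.02386i)
|11⟩: (0.9918 + 0.0546i)(0.8994) = (0.892 + 0.04911i)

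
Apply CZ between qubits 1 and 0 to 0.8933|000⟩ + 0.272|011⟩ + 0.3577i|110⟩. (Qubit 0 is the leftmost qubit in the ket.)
0.8933|000⟩ + 0.272|011⟩ - 0.3577i|110⟩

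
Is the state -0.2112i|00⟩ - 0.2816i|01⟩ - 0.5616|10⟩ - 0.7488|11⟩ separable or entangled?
Separable

Writing the state as a|00⟩ + b|01⟩ + c|10⟩ + d|11⟩, it is a product state iff ad − bc = 0.
Here (a, b, c, d) = (-0.2112i, -0.2816i, -0.5616, -0.7488): ad − bc = (-0.2112i)(-0.7488) − (-0.2816i)(-0.5616) = 0, so the state is separable.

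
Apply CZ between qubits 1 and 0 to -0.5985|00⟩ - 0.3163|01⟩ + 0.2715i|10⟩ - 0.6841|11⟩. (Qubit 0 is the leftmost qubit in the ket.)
-0.5985|00⟩ - 0.3163|01⟩ + 0.2715i|10⟩ + 0.6841|11⟩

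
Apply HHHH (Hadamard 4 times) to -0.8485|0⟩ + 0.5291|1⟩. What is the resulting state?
-0.8485|0⟩ + 0.5291|1⟩

H² = I, so an even number of Hadamards cancels: H^4 = I and the state is unchanged.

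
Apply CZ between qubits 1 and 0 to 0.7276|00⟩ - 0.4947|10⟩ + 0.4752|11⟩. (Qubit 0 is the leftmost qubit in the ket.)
0.7276|00⟩ - 0.4947|10⟩ - 0.4752|11⟩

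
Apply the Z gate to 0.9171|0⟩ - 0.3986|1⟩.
0.9171|0⟩ + 0.3986|1⟩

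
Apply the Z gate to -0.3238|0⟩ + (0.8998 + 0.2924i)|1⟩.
-0.3238|0⟩ + (-0.8998 - 0.2924i)|1⟩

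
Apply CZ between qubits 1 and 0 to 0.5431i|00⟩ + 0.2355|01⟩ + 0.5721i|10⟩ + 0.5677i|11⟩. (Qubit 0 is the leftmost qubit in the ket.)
0.5431i|00⟩ + 0.2355|01⟩ + 0.5721i|10⟩ - 0.5677i|11⟩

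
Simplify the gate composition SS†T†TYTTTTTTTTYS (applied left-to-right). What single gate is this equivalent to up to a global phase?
S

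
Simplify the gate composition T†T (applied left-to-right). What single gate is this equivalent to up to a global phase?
I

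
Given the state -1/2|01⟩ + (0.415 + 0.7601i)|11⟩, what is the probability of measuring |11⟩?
0.75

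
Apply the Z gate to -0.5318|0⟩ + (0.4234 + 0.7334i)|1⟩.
-0.5318|0⟩ + (-0.4234 - 0.7334i)|1⟩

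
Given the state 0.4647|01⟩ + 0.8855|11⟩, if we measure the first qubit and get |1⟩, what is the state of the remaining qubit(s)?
|1⟩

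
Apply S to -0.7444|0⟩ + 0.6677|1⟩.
-0.7444|0⟩ + 0.6677i|1⟩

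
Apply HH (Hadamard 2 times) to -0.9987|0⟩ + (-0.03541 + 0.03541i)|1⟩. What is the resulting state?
-0.9987|0⟩ + (-0.03541 + 0.03541i)|1⟩

H² = I, so an even number of Hadamards cancels: H^2 = I and the state is unchanged.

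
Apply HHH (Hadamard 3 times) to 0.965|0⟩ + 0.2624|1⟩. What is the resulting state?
0.8679|0⟩ + 0.4968|1⟩

H² = I, so H^3 = H: a single Hadamard. With (a, b) = (0.965, 0.2624), H gives ((a + b)/√2, (a − b)/√2) = (0.8679, 0.4968).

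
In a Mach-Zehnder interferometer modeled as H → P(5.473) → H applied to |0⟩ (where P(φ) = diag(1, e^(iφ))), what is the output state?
(0.8447 - 0.3622i)|0⟩ + (0.1553 + 0.3622i)|1⟩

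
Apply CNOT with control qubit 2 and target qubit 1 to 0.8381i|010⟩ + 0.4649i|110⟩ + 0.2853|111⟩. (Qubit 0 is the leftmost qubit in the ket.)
0.8381i|010⟩ + 0.2853|101⟩ + 0.4649i|110⟩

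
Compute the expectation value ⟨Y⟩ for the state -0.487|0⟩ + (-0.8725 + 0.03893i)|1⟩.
-0.03792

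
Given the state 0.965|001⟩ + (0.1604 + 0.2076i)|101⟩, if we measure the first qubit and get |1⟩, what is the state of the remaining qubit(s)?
(0.6114 + 0.7913i)|01⟩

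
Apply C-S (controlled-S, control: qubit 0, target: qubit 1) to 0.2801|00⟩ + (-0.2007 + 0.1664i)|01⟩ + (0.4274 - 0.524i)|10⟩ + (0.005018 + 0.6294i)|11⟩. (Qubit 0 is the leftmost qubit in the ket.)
0.2801|00⟩ + (-0.2007 + 0.1664i)|01⟩ + (0.4274 - 0.524i)|10⟩ + (-0.6294 + 0.005018i)|11⟩

C-S leaves the control-|0⟩ kets |00⟩, |01⟩ unchanged and applies S to qubit 1 on the control-|1⟩ pair (|10⟩, |11⟩).
S = [[1, 0], [0, i]].
With a = amp(|10⟩) = (0.4274 - 0.524i) and b = amp(|11⟩) = (0.005018 + 0.6294i):
new amp(|10⟩) = (1)·a = (0.4274 - 0.524i)
new amp(|11⟩) = (i)·b = (-0.6294 + 0.005018i)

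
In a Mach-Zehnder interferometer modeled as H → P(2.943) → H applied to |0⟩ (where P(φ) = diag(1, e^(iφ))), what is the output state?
(0.009827 + 0.09864i)|0⟩ + (0.9902 - 0.09864i)|1⟩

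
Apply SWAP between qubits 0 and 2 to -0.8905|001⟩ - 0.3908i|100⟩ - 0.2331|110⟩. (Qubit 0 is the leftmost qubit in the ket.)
-0.3908i|001⟩ - 0.2331|011⟩ - 0.8905|100⟩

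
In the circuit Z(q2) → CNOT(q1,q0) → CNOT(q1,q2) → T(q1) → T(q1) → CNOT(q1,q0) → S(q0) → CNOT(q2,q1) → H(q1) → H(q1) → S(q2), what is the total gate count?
11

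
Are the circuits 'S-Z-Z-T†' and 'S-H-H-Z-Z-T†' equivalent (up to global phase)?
Yes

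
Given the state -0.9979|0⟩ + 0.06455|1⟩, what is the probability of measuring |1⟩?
0.004167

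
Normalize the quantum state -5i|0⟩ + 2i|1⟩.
-0.9285i|0⟩ + 0.3714i|1⟩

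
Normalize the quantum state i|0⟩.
i|0⟩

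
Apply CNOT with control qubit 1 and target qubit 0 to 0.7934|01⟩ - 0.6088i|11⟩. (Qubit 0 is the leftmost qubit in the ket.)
-0.6088i|01⟩ + 0.7934|11⟩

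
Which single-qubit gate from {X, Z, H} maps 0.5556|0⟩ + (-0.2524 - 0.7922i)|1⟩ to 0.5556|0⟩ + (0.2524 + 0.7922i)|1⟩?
Z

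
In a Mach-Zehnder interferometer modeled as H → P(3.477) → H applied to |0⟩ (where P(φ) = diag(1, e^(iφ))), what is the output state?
(0.02786 - 0.1646i)|0⟩ + (0.9721 + 0.1646i)|1⟩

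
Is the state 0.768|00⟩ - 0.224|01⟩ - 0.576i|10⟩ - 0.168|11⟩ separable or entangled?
Entangled

Writing the state as a|00⟩ + b|01⟩ + c|10⟩ + d|11⟩, it is a product state iff ad − bc = 0.
Here (a, b, c, d) = (0.768, -0.224, -0.576i, -0.168): ad − bc = (0.768)(-0.168) − (-0.224)(-0.576i) = (-0.129 - 0.129i) ≠ 0, so the state is entangled.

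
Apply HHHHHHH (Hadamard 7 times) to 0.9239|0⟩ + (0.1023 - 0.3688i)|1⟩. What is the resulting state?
(0.7256 - 0.2608i)|0⟩ + (0.581 + 0.2608i)|1⟩

H² = I, so H^7 = H: a single Hadamard. With (a, b) = (0.9239, (0.1023 - 0.3688i)), H gives ((a + b)/√2, (a − b)/√2) = ((0.7256 - 0.2608i), (0.581 + 0.2608i)).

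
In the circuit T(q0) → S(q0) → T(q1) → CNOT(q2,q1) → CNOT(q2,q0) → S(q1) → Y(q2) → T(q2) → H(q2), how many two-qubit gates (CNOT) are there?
2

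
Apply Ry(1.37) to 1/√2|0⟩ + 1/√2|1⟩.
0.1002|0⟩ + 0.995|1⟩

Ry(1.37) = [[cos(θ/2), −sin(θ/2)], [sin(θ/2), cos(θ/2)]]; θ = 1.37, cos(θ/2) ≈ 0.774419, sin(θ/2) ≈ 0.632673.
With a = amp(|0⟩) = 1/√2 and b = amp(|1⟩) = 1/√2:
new amp(|0⟩) = (0.774419)·a + (-0.632673)·b = 0.1002
new amp(|1⟩) = (0.632673)·a + (0.774419)·b = 0.995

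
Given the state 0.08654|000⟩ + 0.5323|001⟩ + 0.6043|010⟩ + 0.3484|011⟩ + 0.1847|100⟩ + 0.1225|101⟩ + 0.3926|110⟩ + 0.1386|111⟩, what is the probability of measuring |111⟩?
0.01921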